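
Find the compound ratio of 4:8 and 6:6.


Compound ratio = (4×6) : (8×6)
= 24:48
GCD = 24
= 1:2

1:2


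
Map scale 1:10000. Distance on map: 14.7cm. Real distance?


Real distance = map distance × scale
= 14.7cm × 10000
= 147000 cm = 1470.0 m
= 1.470 km

1.470 km


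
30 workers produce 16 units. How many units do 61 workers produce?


Direct proportion: y/x = constant
k = 16/30 ≈ 0.5333
y₂ = k × 61 = 16 × 61 / 30 = 976/30
≈ 32.53

32.53


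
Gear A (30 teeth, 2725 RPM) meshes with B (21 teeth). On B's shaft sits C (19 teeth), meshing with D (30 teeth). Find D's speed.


Stage 1: RPM_B = RPM_A × t_A/t_B = 2725 × 30/21 = 81750/21 ≈ 3892.86
B and C share a shaft → RPM_C = RPM_B
Stage 2: RPM_D = RPM_C × t_C/t_D = RPM_A × (t_A×t_C)/(t_B×t_D)
Overall ratio = (30×19)/(21×30) = 570/630
RPM_D = 2725 × 570/630 = 1553250/630
≈ 2465.48 RPM

2465.48 RPM


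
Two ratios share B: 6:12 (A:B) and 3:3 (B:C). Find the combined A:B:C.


Match B: multiply A:B by 3 → 18:36
Multiply B:C by 12 → 36:36
Combined: 18:36:36
GCD = 18
= 1:2:2

1:2:2


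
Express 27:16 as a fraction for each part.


Total parts = 27 + 16 = 43
First part: 27/43 = 27/43
Second part: 16/43 = 16/43
= 27/43 and 16/43

27/43 and 16/43


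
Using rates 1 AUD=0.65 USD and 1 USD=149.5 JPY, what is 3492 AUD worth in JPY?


Step 1: 3492 AUD × 0.65 = 2269.80 USD
Step 2: 2269.80 USD × 149.5 = 339335.10 JPY
Implied rate AUD→JPY = 0.65 × 149.5 = 97.1750
= 339335.10 JPY

339335.10 JPY


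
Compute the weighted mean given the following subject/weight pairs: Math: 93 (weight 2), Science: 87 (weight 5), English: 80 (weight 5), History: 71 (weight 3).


Numerator = 93×2 + 87×5 + 80×5 + 71×3
= 186 + 435 + 400 + 213
= 1234
Total weight = 15
Weighted avg = 1234/15
= 82.27

82.27


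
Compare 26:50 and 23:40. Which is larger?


26/50 = 0.5200
23/40 = 0.5750
0.5200 < 0.5750, so 26:50 is less
= 23:40

23:40


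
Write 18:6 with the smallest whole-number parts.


GCD(18, 6) = 6
18/6 : 6/6
= 3:1

3:1


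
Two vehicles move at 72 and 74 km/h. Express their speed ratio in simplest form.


Ratio = 72:74
GCD = 2
Simplified = 36:37
Time ratio (same distance) = 37:36
Speed ratio = 36:37

36:37


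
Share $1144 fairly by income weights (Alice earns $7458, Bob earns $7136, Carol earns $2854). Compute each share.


Total income = 7458 + 7136 + 2854 = $17448
Alice: $1144 × 7458/17448 = $488.99
Bob: $1144 × 7136/17448 = $467.88
Carol: $1144 × 2854/17448 = $187.13
= Alice: $488.99, Bob: $467.88, Carol: $187.13

Alice: $488.99, Bob: $467.88, Carol: $187.13


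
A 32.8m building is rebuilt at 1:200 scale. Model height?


Model size = real / scale
= 32.8 / 200
= 0.1640 m

0.1640 m


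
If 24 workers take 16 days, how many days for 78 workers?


Inverse proportion: x × y = constant
k = 24 × 16 = 384
y₂ = k / 78 = 384 / 78
= 4.92

4.92


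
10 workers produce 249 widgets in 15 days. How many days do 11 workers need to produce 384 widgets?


Days ∝ work / workers, so d₂ = d₁ × (m₁/m₂) × (w₂/w₁)
Workers factor (inverse): 10/11 ≈ 0.9091
Work factor (direct): 384/249 ≈ 1.5422
d₂ = 15 × 10/11 × 384/249 = (15 × 10 × 384) / (11 × 249) = 57600/2739
≈ 21.03 days

21.03 days


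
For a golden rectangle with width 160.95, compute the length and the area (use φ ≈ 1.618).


φ = (1 + √5) / 2 ≈ 1.618
Length = width × φ = 160.95 × 1.618 = 260.4171
≈ 260.42
Area = width × length = 160.95 × 260.4171 = 41914.132245 ≈ 41914.13
= Length: 260.42, Area: 41914.13

Length: 260.42, Area: 41914.13


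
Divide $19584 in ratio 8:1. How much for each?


Total parts = 8 + 1 = 9
Part 1: 19584 × 8/9 = 17408.00
Part 2: 19584 × 1/9 = 2176.00
= Part 1: $17408.00, Part 2: $2176.00

Part 1: $17408.00, Part 2: $2176.00


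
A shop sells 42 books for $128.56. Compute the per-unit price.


Unit rate = total / quantity
= 128.56 / 42
= $3.06 per unit

$3.06 per unit


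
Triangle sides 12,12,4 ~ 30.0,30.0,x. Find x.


Scale factor = 30.0/12 = 2.5
Missing side = 4 × 2.5
= 10.0

10.0


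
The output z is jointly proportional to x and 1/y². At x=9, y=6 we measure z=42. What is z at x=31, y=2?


z = k·x/y²
Solve for k using the known point: k = z·y²/x = 42×36/9 = 1512/9 = 168.0000
Now evaluate at x=31, y=2:
z = k × 31 / 4 = (1512 × 31) / (9 × 4) = 46872/36
= 1302.0000

1302.0000


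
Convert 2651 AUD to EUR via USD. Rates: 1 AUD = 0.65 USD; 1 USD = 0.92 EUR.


Step 1: 2651 AUD × 0.65 = 1723.15 USD
Step 2: 1723.15 USD × 0.92 = 1585.30 EUR
Implied rate AUD→EUR = 0.65 × 0.92 = 0.5980
= 1585.30 EUR

1585.30 EUR


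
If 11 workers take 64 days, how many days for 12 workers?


Inverse proportion: x × y = constant
k = 11 × 64 = 704
y₂ = k / 12 = 704 / 12
= 58.67

58.67


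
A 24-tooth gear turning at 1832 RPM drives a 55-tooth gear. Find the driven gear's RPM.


Gear ratio = 24:55 = 24:55
RPM_B = RPM_A × (teeth_A / teeth_B)
= 1832 × (24/55)
= 799.4 RPM

799.4 RPM


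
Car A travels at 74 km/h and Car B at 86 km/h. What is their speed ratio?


Ratio = 74:86
GCD = 2
Simplified = 37:43
Time ratio (same distance) = 43:37
Speed ratio = 37:43

37:43


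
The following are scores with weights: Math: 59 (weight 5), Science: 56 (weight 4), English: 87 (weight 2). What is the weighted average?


Numerator = 59×5 + 56×4 + 87×2
= 295 + 224 + 174
= 693
Total weight = 11
Weighted avg = 693/11
= 63.00

63.00


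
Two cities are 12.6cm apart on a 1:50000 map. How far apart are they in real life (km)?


Real distance = map distance × scale
= 12.6cm × 50000
= 630000 cm = 6300.0 m
= 6.300 km

6.300 km


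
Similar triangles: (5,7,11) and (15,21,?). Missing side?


Scale factor = 15/5 = 3
Missing side = 11 × 3
= 33.0

33.0


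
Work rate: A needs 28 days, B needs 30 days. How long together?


Rate of A = 1/28 per day
Rate of B = 1/30 per day
Combined rate = 1/28 + 1/30 = 58/840 ≈ 0.0690 per day
Days = 1 / combined rate = 840/58
≈ 14.48 days

14.48 days


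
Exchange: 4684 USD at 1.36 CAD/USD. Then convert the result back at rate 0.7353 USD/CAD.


Amount × rate = 4684 × 1.36 = 6370.24 CAD
Round-trip: 6370.24 × 0.7353 = 4684.04 USD
= 6370.24 CAD, then 4684.04 USD

6370.24 CAD, then 4684.04 USD


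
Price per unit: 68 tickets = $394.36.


Unit rate = total / quantity
= 394.36 / 68
= $5.80 per unit

$5.80 per unit


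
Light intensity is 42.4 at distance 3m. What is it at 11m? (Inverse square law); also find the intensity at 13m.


I₁d₁² = I₂d₂²
I at 11m = 42.4 × (3/11)² = 42.4 × 9/121 = 381.6/121 ≈ 3.1537
I at 13m = 42.4 × (3/13)² = 42.4 × 9/169 = 381.6/169 ≈ 2.2580
= 3.1537 and 2.2580

3.1537 and 2.2580


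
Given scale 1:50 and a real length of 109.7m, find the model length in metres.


Model size = real / scale
= 109.7 / 50
= 2.1940 m

2.1940 m


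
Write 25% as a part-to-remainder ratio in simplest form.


25% means 25 parts out of 100; remainder = 75
Part : remainder = 25:75
GCD = 25
= 1:3

1:3


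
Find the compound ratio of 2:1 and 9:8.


Compound ratio = (2×9) : (1×8)
= 18:8
GCD = 2
= 9:4

9:4


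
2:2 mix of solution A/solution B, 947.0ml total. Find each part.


Total parts = 2 + 2 = 4
solution A: 947.0 × 2/4 = 473.5ml
solution B: 947.0 × 2/4 = 473.5ml
= 473.5ml and 473.5ml

473.5ml and 473.5ml


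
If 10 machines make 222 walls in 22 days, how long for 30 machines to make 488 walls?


Days ∝ work / workers, so d₂ = d₁ × (m₁/m₂) × (w₂/w₁)
Workers factor (inverse): 10/30 ≈ 0.3333
Work factor (direct): 488/222 ≈ 2.1982
d₂ = 22 × 10/30 × 488/222 = (22 × 10 × 488) / (30 × 222) = 107360/6660
≈ 16.12 days

16.12 days


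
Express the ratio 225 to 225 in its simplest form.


GCD(225, 225) = 225
225/225 : 225/225
= 1:1

1:1


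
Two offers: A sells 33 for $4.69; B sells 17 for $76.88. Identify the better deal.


Deal A: $4.69/33 = $0.1421/unit
Deal B: $76.88/17 = $4.5224/unit
A is cheaper per unit
= Deal A

Deal A


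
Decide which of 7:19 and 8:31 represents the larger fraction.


7/19 = 0.3684
8/31 = 0.2581
0.3684 > 0.2581, so 7:19 is greater
= 7:19

7:19


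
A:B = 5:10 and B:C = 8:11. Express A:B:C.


Match B: multiply A:B by 8 → 40:80
Multiply B:C by 10 → 80:110
Combined: 40:80:110
GCD = 10
= 4:8:11

4:8:11


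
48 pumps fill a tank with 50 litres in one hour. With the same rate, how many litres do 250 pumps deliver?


Direct proportion: y/x = constant
k = 50/48 ≈ 1.0417
y₂ = k × 250 = 50 × 250 / 48 = 12500/48
≈ 260.42

260.42


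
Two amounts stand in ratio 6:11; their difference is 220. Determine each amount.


Let A = 6k, B = 11k.
11k - 6k = 220
5k = 220 → k = 220/5 = 44
A = 6×44 = 264, B = 11×44 = 484
= A = 264, B = 484

A = 264, B = 484


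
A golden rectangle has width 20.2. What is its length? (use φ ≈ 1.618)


φ = (1 + √5) / 2 ≈ 1.618
Length = width × φ = 20.2 × 1.618 = 32.6836
≈ 32.68

32.68


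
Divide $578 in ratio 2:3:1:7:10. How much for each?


Total parts = 2 + 3 + 1 + 7 + 10 = 23
Part 1: 578 × 2/23 = 50.26
Part 2: 578 × 3/23 = 75.39
Part 3: 578 × 1/23 = 25.13
Part 4: 578 × 7/23 = 175.91
Part 5: 578 × 10/23 = 251.30
= Part 1: $50.26, Part 2: $75.39, Part 3: $25.13, Part 4: $175.91, Part 5: $251.30

Part 1: $50.26, Part 2: $75.39, Part 3: $25.13, Part 4: $175.91, Part 5: $251.30


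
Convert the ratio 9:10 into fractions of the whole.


Total parts = 9 + 10 = 19
First part: 9/19 = 9/19
Second part: 10/19 = 10/19
= 9/19 and 10/19

9/19 and 10/19


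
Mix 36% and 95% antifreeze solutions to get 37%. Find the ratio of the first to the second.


Let x parts of 36% mix with y parts of 95%.
36x + 95y = 37(x + y)
36x + 95y = 37x + 37y
x(36 - 37) = y(37 - 95)
x/y = (95 - 37)/(37 - 36) = 58/1
Simplify: 58:1
= 58:1

58:1


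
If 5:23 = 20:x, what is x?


Cross multiply: 5 × x = 23 × 20
5x = 460
x = 460 / 5
= 92.00

92.00


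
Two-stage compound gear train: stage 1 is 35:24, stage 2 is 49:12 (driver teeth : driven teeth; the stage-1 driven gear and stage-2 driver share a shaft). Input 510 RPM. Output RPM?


Stage 1: RPM_B = RPM_A × t_A/t_B = 510 × 35/24 = 17850/24 = 743.75
B and C share a shaft → RPM_C = RPM_B
Stage 2: RPM_D = RPM_C × t_C/t_D = RPM_A × (t_A×t_C)/(t_B×t_D)
Overall ratio = (35×49)/(24×12) = 1715/288
RPM_D = 510 × 1715/288 = 874650/288
≈ 3036.98 RPM

3036.98 RPM


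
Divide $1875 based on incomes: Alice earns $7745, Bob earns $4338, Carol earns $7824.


Total income = 7745 + 4338 + 7824 = $19907
Alice: $1875 × 7745/19907 = $729.49
Bob: $1875 × 4338/19907 = $408.59
Carol: $1875 × 7824/19907 = $736.93
= Alice: $729.49, Bob: $408.59, Carol: $736.93

Alice: $729.49, Bob: $408.59, Carol: $736.93


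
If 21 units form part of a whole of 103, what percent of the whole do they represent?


Percentage = (part / whole) × 100
= (21 / 103) × 100
≈ 20.39%

20.39%


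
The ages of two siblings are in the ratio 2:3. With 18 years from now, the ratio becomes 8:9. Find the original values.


Let A = 2k, B = 3k.
(2k + 18) / (3k + 18) = 8/9
Cross-multiply: 9(2k + 18) = 8(3k + 18)
18k + 162 = 24k + 144
18k - 24k = 144 - 162
-6k = -18
k = -18/-6 = 3
A = 2×3 = 6, B = 3×3 = 9
= A = 6, B = 9

A = 6, B = 9


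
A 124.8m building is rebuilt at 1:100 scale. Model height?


Model size = real / scale
= 124.8 / 100
= 1.2480 m

1.2480 m


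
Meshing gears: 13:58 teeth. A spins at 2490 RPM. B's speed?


Gear ratio = 13:58 = 13:58
RPM_B = RPM_A × (teeth_A / teeth_B)
= 2490 × (13/58)
= 558.1 RPM

558.1 RPM


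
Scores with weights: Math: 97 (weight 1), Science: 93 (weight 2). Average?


Numerator = 97×1 + 93×2
= 97 + 186
= 283
Total weight = 3
Weighted avg = 283/3
= 94.33

94.33


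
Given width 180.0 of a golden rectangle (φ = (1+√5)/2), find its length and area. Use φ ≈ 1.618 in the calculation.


φ = (1 + √5) / 2 ≈ 1.618
Length = width × φ = 180.0 × 1.618 = 291.24
≈ 291.24
Area = width × length = 180.0 × 291.24 = 52423.2 ≈ 52423.20
= Length: 291.24, Area: 52423.20

Length: 291.24, Area: 52423.20


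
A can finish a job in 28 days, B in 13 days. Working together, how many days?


Rate of A = 1/28 per day
Rate of B = 1/13 per day
Combined rate = 1/28 + 1/13 = 41/364 ≈ 0.1126 per day
Days = 1 / combined rate = 364/41
≈ 8.88 days

8.88 days


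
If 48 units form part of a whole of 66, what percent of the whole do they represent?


Percentage = (part / whole) × 100
= (48 / 66) × 100
≈ 72.73%

72.73%


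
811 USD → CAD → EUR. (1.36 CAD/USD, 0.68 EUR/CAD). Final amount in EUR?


Step 1: 811 USD × 1.36 = 1102.96 CAD
Step 2: 1102.96 CAD × 0.68 = 750.01 EUR
Implied rate USD→EUR = 1.36 × 0.68 = 0.9248
= 750.01 EUR

750.01 EUR


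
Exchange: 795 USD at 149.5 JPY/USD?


Amount × rate = 795 × 149.5
= 118852.50 JPY

118852.50 JPY


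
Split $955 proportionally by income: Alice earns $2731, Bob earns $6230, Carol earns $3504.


Total income = 2731 + 6230 + 3504 = $12465
Alice: $955 × 2731/12465 = $209.23
Bob: $955 × 6230/12465 = $477.31
Carol: $955 × 3504/12465 = $268.46
= Alice: $209.23, Bob: $477.31, Carol: $268.46

Alice: $209.23, Bob: $477.31, Carol: $268.46


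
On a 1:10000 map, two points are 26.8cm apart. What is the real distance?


Real distance = map distance × scale
= 26.8cm × 10000
= 268000 cm = 2680.0 m
= 2.680 km

2.680 km


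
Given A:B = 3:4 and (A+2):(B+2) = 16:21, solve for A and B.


Let A = 3k, B = 4k.
(3k + 2) / (4k + 2) = 16/21
Cross-multiply: 21(3k + 2) = 16(4k + 2)
63k + 42 = 64k + 32
63k - 64k = 32 - 42
-1k = -10
k = -10/-1 = 10
A = 3×10 = 30, B = 4×10 = 40
= A = 30, B = 40

A = 30, B = 40


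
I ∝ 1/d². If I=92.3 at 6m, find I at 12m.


I₁d₁² = I₂d₂²
I₂ = I₁ × (d₁/d₂)²
= 92.3 × (6/12)²
= 92.3 × 36/144
= 3322.8/144
= 23.0750

23.0750


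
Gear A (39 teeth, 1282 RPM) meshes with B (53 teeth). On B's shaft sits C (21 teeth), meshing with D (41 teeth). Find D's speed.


Stage 1: RPM_B = RPM_A × t_A/t_B = 1282 × 39/53 = 49998/53 ≈ 943.36
B and C share a shaft → RPM_C = RPM_B
Stage 2: RPM_D = RPM_C × t_C/t_D = RPM_A × (t_A×t_C)/(t_B×t_D)
Overall ratio = (39×21)/(53×41) = 819/2173
RPM_D = 1282 × 819/2173 = 1049958/2173
≈ 483.18 RPM

483.18 RPM


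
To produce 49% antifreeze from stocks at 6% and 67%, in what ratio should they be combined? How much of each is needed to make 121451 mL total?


Let x parts of 6% mix with y parts of 67%.
6x + 67y = 49(x + y)
6x + 67y = 49x + 49y
x(6 - 49) = y(49 - 67)
x/y = (67 - 49)/(49 - 6) = 18/43
Simplify: 18:43
Total parts = 61; one part = 121451/61 = 1991.00 mL
6% solution: 18×1991.00 = 35838.00 mL
67% solution: 43×1991.00 = 85613.00 mL
= ratio 18:43; 35838.00 mL and 85613.00 mL

ratio 18:43; 35838.00 mL and 85613.00 mL


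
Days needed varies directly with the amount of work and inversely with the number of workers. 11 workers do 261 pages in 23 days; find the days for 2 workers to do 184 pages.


Days ∝ work / workers, so d₂ = d₁ × (m₁/m₂) × (w₂/w₁)
Workers factor (inverse): 11/2 = 5.5000
Work factor (direct): 184/261 ≈ 0.7050
d₂ = 23 × 11/2 × 184/261 = (23 × 11 × 184) / (2 × 261) = 46552/522
≈ 89.18 days

89.18 days


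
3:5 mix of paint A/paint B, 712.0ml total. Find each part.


Total parts = 3 + 5 = 8
paint A: 712.0 × 3/8 = 267.0ml
paint B: 712.0 × 5/8 = 445.0ml
= 267.0ml and 445.0ml

267.0ml and 445.0ml


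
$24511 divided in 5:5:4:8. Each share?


Total parts = 5 + 5 + 4 + 8 = 22
Part 1: 24511 × 5/22 = 5570.68
Part 2: 24511 × 5/22 = 5570.68
Part 3: 24511 × 4/22 = 4456.55
Part 4: 24511 × 8/22 = 8913.09
= Part 1: $5570.68, Part 2: $5570.68, Part 3: $4456.55, Part 4: $8913.09

Part 1: $5570.68, Part 2: $5570.68, Part 3: $4456.55, Part 4: $8913.09


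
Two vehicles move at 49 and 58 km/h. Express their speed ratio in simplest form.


Ratio = 49:58
GCD = 1
Simplified = 49:58
Time ratio (same distance) = 58:49
Speed ratio = 49:58

49:58


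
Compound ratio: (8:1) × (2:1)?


Compound ratio = (8×2) : (1×1)
= 16:1
GCD = 1
= 16:1

16:1


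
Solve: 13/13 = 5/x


Cross multiply: 13 × x = 13 × 5
13x = 65
x = 65 / 13
= 5.00

5.00


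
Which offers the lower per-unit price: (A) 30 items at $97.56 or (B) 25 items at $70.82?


Deal A: $97.56/30 = $3.2520/unit
Deal B: $70.82/25 = $2.8328/unit
B is cheaper per unit
= Deal B

Deal B


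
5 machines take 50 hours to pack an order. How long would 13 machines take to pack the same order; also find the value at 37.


Inverse proportion: x × y = constant
k = 5 × 50 = 250
At x=13: k/13 = 19.23
At x=37: k/37 = 6.76
= 19.23 and 6.76

19.23 and 6.76


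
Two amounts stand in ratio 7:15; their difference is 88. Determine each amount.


Let A = 7k, B = 15k.
15k - 7k = 88
8k = 88 → k = 88/8 = 11
A = 7×11 = 77, B = 15×11 = 165
= A = 77, B = 165

A = 77, B = 165


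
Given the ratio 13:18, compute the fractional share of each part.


Total parts = 13 + 18 = 31
First part: 13/31 = 13/31
Second part: 18/31 = 18/31
= 13/31 and 18/31

13/31 and 18/31


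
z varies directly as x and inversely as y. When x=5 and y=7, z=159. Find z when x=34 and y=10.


z = k·x/y
Solve for k using the known point: k = z·y/x = 159×7/5 = 1113/5 = 222.6000
Now evaluate at x=34, y=10:
z = k × 34 / 10 = (1113 × 34) / (5 × 10) = 37842/50
= 756.8400

756.8400


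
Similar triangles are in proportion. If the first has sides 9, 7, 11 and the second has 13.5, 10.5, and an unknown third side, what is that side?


Scale factor = 13.5/9 = 1.5
Missing side = 11 × 1.5
= 16.5

16.5


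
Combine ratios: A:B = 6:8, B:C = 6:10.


Match B: multiply A:B by 6 → 36:48
Multiply B:C by 8 → 48:80
Combined: 36:48:80
GCD = 4
= 9:12:20

9:12:20


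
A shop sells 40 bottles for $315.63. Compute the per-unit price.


Unit rate = total / quantity
= 315.63 / 40
= $7.89 per unit

$7.89 per unit


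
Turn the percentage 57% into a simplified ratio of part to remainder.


57% means 57 parts out of 100; remainder = 43
Part : remainder = 57:43
GCD = 1
= 57:43

57:43


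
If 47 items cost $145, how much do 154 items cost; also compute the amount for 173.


Direct proportion: y/x = constant
k = 145/47 ≈ 3.0851
y at x=154: k × 154 = 145 × 154 / 47 = 22330/47 ≈ 475.11
y at x=173: k × 173 = 145 × 173 / 47 = 25085/47 ≈ 533.72
= 475.11 and 533.72

475.11 and 533.72


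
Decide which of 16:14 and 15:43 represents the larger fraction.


16/14 = 1.1429
15/43 = 0.3488
1.1429 > 0.3488, so 16:14 is greater
= 16:14

16:14


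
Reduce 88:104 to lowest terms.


GCD(88, 104) = 8
88/8 : 104/8
= 11:13

11:13


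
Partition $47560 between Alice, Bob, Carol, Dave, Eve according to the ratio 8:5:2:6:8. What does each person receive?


Total parts = 8 + 5 + 2 + 6 + 8 = 29
Alice: 47560 × 8/29 = 13120.00
Bob: 47560 × 5/29 = 8200.00
Carol: 47560 × 2/29 = 3280.00
Dave: 47560 × 6/29 = 9840.00
Eve: 47560 × 8/29 = 13120.00
= Alice: $13120.00, Bob: $8200.00, Carol: $3280.00, Dave: $9840.00, Eve: $13120.00

Alice: $13120.00, Bob: $8200.00, Carol: $3280.00, Dave: $9840.00, Eve: $13120.00


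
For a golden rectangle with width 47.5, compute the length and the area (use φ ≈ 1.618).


φ = (1 + √5) / 2 ≈ 1.618
Length = width × φ = 47.5 × 1.618 = 76.855
≈ 76.86
Area = width × length = 47.5 × 76.855 = 3650.6125 ≈ 3650.61
= Length: 76.86, Area: 3650.61

Length: 76.86, Area: 3650.61


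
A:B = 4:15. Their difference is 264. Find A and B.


Let A = 4k, B = 15k.
15k - 4k = 264
11k = 264 → k = 264/11 = 24
A = 4×24 = 96, B = 15×24 = 360
= A = 96, B = 360

A = 96, B = 360


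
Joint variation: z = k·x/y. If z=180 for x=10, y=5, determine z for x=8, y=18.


z = k·x/y
Solve for k using the known point: k = z·y/x = 180×5/10 = 900/10 = 90.0000
Now evaluate at x=8, y=18:
z = k × 8 / 18 = (900 × 8) / (10 × 18) = 7200/180
= 40.0000

40.0000


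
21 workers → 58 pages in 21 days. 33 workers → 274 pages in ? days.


Days ∝ work / workers, so d₂ = d₁ × (m₁/m₂) × (w₂/w₁)
Workers factor (inverse): 21/33 ≈ 0.6364
Work factor (direct): 274/58 ≈ 4.7241
d₂ = 21 × 21/33 × 274/58 = (21 × 21 × 274) / (33 × 58) = 120834/1914
≈ 63.13 days

63.13 days


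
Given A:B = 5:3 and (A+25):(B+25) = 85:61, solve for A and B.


Let A = 5k, B = 3k.
(5k + 25) / (3k + 25) = 85/61
Cross-multiply: 61(5k + 25) = 85(3k + 25)
305k + 1525 = 255k + 2125
305k - 255k = 2125 - 1525
50k = 600
k = 600/50 = 12
A = 5×12 = 60, B = 3×12 = 36
= A = 60, B = 36

A = 60, B = 36


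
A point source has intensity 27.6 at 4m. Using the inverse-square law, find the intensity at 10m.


I₁d₁² = I₂d₂²
I₂ = I₁ × (d₁/d₂)²
= 27.6 × (4/10)²
= 27.6 × 16/100
= 441.6/100
= 4.4160

4.4160


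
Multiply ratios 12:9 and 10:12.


Compound ratio = (12×10) : (9×12)
= 120:108
GCD = 12
= 10:9

10:9


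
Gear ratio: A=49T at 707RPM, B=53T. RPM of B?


Gear ratio = 49:53 = 49:53
RPM_B = RPM_A × (teeth_A / teeth_B)
= 707 × (49/53)
= 653.6 RPM

653.6 RPM


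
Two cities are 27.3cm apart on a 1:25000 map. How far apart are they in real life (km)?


Real distance = map distance × scale
= 27.3cm × 25000
= 682500 cm = 6825.0 m
= 6.825 km

6.825 km


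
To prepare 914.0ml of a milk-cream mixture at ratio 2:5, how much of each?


Total parts = 2 + 5 = 7
milk: 914.0 × 2/7 = 261.1ml
cream: 914.0 × 5/7 = 652.9ml
= 261.1ml and 652.9ml

261.1ml and 652.9ml


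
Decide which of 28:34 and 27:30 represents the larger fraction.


28/34 = 0.8235
27/30 = 0.9000
0.8235 < 0.9000, so 28:34 is less
= 27:30

27:30


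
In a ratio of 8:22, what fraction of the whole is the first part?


Total parts = 8 + 22 = 30
First part: 8/30 = 4/15
= 4/15

4/15


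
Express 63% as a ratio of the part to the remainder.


63% means 63 parts out of 100; remainder = 37
Part : remainder = 63:37
GCD = 1
= 63:37

63:37


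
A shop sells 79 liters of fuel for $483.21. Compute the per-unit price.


Unit rate = total / quantity
= 483.21 / 79
= $6.12 per unit

$6.12 per unit


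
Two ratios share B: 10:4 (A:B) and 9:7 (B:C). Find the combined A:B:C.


Match B: multiply A:B by 9 → 90:36
Multiply B:C by 4 → 36:28
Combined: 90:36:28
GCD = 2
= 45:18:14

45:18:14


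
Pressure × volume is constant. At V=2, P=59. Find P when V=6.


Inverse proportion: x × y = constant
k = 2 × 59 = 118
y₂ = k / 6 = 118 / 6
= 19.67

19.67


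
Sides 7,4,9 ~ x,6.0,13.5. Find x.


Scale factor = 6.0/4 = 1.5
Missing side = 7 × 1.5
= 10.5

10.5


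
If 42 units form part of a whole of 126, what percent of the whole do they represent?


Percentage = (part / whole) × 100
= (42 / 126) × 100
≈ 33.33%

33.33%


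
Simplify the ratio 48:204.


GCD(48, 204) = 12
48/12 : 204/12
= 4:17

4:17


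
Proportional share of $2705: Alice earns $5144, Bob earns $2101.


Total income = 5144 + 2101 = $7245
Alice: $2705 × 5144/7245 = $1920.57
Bob: $2705 × 2101/7245 = $784.43
= Alice: $1920.57, Bob: $784.43

Alice: $1920.57, Bob: $784.43


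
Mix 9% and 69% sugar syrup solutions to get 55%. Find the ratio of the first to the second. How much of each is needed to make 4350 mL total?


Let x parts of 9% mix with y parts of 69%.
9x + 69y = 55(x + y)
9x + 69y = 55x + 55y
x(9 - 55) = y(55 - 69)
x/y = (69 - 55)/(55 - 9) = 14/46
Simplify: 7:23
Total parts = 30; one part = 4350/30 = 145.00 mL
9% solution: 7×145.00 = 1015.00 mL
69% solution: 23×145.00 = 3335.00 mL
= ratio 7:23; 1015.00 mL and 3335.00 mL

ratio 7:23; 1015.00 mL and 3335.00 mL


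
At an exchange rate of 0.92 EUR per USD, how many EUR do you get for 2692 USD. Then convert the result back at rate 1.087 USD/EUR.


Amount × rate = 2692 × 0.92 = 2476.64 EUR
Round-trip: 2476.64 × 1.087 = 2692.11 USD
= 2476.64 EUR, then 2692.11 USD

2476.64 EUR, then 2692.11 USD


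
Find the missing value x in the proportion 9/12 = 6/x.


Cross multiply: 9 × x = 12 × 6
9x = 72
x = 72 / 9
= 8.00

8.00


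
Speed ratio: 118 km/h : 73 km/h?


Ratio = 118:73
GCD = 1
Simplified = 118:73
Time ratio (same distance) = 73:118
Speed ratio = 118:73

118:73


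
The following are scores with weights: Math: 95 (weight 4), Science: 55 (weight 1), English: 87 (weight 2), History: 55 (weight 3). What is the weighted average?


Numerator = 95×4 + 55×1 + 87×2 + 55×3
= 380 + 55 + 174 + 165
= 774
Total weight = 10
Weighted avg = 774/10
= 77.40

77.40


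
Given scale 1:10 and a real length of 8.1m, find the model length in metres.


Model size = real / scale
= 8.1 / 10
= 0.8100 m

0.8100 m


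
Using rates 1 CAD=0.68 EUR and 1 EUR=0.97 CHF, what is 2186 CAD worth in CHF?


Step 1: 2186 CAD × 0.68 = 1486.48 EUR
Step 2: 1486.48 EUR × 0.97 = 1441.89 CHF
Implied rate CAD→CHF = 0.68 × 0.97 = 0.6596
= 1441.89 CHF

1441.89 CHF


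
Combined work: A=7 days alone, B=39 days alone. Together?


Rate of A = 1/7 per day
Rate of B = 1/39 per day
Combined rate = 1/7 + 1/39 = 46/273 ≈ 0.1685 per day
Days = 1 / combined rate = 273/46
≈ 5.93 days

5.93 days


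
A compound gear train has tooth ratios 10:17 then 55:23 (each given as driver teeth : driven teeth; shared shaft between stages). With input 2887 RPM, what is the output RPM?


Stage 1: RPM_B = RPM_A × t_A/t_B = 2887 × 10/17 = 28870/17 ≈ 1698.24
B and C share a shaft → RPM_C = RPM_B
Stage 2: RPM_D = RPM_C × t_C/t_D = RPM_A × (t_A×t_C)/(t_B×t_D)
Overall ratio = (10×55)/(17×23) = 550/391
RPM_D = 2887 × 550/391 = 1587850/391
≈ 4061.00 RPM

4061.00 RPM


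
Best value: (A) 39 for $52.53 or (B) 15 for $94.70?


Deal A: $52.53/39 = $1.3469/unit
Deal B: $94.70/15 = $6.3133/unit
A is cheaper per unit
= Deal A

Deal A


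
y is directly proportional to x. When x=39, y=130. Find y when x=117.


Direct proportion: y/x = constant
k = 130/39 ≈ 3.3333
y₂ = k × 117 = 130 × 117 / 39 = 15210/39
= 390.00

390.00


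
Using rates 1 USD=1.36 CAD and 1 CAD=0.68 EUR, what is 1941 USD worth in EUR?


Step 1: 1941 USD × 1.36 = 2639.76 CAD
Step 2: 2639.76 CAD × 0.68 = 1795.04 EUR
Implied rate USD→EUR = 1.36 × 0.68 = 0.9248
= 1795.04 EUR

1795.04 EUR


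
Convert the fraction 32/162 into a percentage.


Percentage = (part / whole) × 100
= (32 / 162) × 100
≈ 19.75%

19.75%


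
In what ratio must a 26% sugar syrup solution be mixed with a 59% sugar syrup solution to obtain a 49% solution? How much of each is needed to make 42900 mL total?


Let x parts of 26% mix with y parts of 59%.
26x + 59y = 49(x + y)
26x + 59y = 49x + 49y
x(26 - 49) = y(49 - 59)
x/y = (59 - 49)/(49 - 26) = 10/23
Simplify: 10:23
Total parts = 33; one part = 42900/33 = 1300.00 mL
26% solution: 10×1300.00 = 13000.00 mL
59% solution: 23×1300.00 = 29900.00 mL
= ratio 10:23; 13000.00 mL and 29900.00 mL

ratio 10:23; 13000.00 mL and 29900.00 mL


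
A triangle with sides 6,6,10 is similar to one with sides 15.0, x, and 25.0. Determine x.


Scale factor = 15.0/6 = 2.5
Missing side = 6 × 2.5
= 15.0

15.0


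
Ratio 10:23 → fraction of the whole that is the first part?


Total parts = 10 + 23 = 33
First part: 10/33 = 10/33
= 10/33

10/33


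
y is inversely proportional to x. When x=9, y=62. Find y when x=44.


Inverse proportion: x × y = constant
k = 9 × 62 = 558
y₂ = k / 44 = 558 / 44
= 12.68

12.68


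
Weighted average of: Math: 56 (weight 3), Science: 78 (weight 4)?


Numerator = 56×3 + 78×4
= 168 + 312
= 480
Total weight = 7
Weighted avg = 480/7
= 68.57

68.57


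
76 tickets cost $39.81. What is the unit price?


Unit rate = total / quantity
= 39.81 / 76
= $0.52 per unit

$0.52 per unit


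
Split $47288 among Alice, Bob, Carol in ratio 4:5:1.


Total parts = 4 + 5 + 1 = 10
Alice: 47288 × 4/10 = 18915.20
Bob: 47288 × 5/10 = 23644.00
Carol: 47288 × 1/10 = 4728.80
= Alice: $18915.20, Bob: $23644.00, Carol: $4728.80

Alice: $18915.20, Bob: $23644.00, Carol: $4728.80


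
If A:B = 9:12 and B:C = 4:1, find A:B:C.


Match B: multiply A:B by 4 → 36:48
Multiply B:C by 12 → 48:12
Combined: 36:48:12
GCD = 12
= 3:4:1

3:4:1


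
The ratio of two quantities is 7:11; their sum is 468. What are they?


Let A = 7k, B = 11k.
7k + 11k = 468
18k = 468 → k = 468/18 = 26
A = 7×26 = 182, B = 11×26 = 286
= A = 182, B = 286

A = 182, B = 286


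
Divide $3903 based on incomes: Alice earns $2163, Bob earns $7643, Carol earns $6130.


Total income = 2163 + 7643 + 6130 = $15936
Alice: $3903 × 2163/15936 = $529.76
Bob: $3903 × 7643/15936 = $1871.90
Carol: $3903 × 6130/15936 = $1501.34
= Alice: $529.76, Bob: $1871.90, Carol: $1501.34

Alice: $529.76, Bob: $1871.90, Carol: $1501.34


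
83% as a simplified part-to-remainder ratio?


83% means 83 parts out of 100; remainder = 17
Part : remainder = 83:17
GCD = 1
= 83:17

83:17


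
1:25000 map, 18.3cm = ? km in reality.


Real distance = map distance × scale
= 18.3cm × 25000
= 457500 cm = 4575.0 m
= 4.575 km

4.575 km


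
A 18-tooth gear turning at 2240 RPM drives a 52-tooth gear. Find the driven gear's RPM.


Gear ratio = 18:52 = 9:26
RPM_B = RPM_A × (teeth_A / teeth_B)
= 2240 × (18/52)
= 775.4 RPM

775.4 RPM


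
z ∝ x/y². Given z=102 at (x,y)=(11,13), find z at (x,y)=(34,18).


z = k·x/y²
Solve for k using the known point: k = z·y²/x = 102×169/11 = 17238/11 ≈ 1567.0909
Now evaluate at x=34, y=18:
z = k × 34 / 324 = (17238 × 34) / (11 × 324) = 586092/3564
≈ 164.4478

164.4478


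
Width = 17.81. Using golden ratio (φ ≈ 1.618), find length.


φ = (1 + √5) / 2 ≈ 1.618
Length = width × φ = 17.81 × 1.618 = 28.81658
≈ 28.82

28.82


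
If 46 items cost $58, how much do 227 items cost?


Direct proportion: y/x = constant
k = 58/46 ≈ 1.2609
y₂ = k × 227 = 58 × 227 / 46 = 13166/46
≈ 286.22

286.22


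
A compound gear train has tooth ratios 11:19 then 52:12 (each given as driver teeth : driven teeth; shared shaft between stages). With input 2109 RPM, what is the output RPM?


Stage 1: RPM_B = RPM_A × t_A/t_B = 2109 × 11/19 = 23199/19 = 1221.00
B and C share a shaft → RPM_C = RPM_B
Stage 2: RPM_D = RPM_C × t_C/t_D = RPM_A × (t_A×t_C)/(t_B×t_D)
Overall ratio = (11×52)/(19×12) = 572/228
RPM_D = 2109 × 572/228 = 1206348/228
= 5291.00 RPM

5291.00 RPM


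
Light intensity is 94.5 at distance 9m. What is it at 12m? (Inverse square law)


I₁d₁² = I₂d₂²
I₂ = I₁ × (d₁/d₂)²
= 94.5 × (9/12)²
= 94.5 × 81/144
= 7654.5/144
≈ 53.1563

53.1563


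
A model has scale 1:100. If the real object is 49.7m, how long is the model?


Model size = real / scale
= 49.7 / 100
= 0.4970 m

0.4970 m


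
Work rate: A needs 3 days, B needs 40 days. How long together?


Rate of A = 1/3 per day
Rate of B = 1/40 per day
Combined rate = 1/3 + 1/40 = 43/120 ≈ 0.3583 per day
Days = 1 / combined rate = 120/43
≈ 2.79 days

2.79 days


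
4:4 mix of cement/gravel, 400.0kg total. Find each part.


Total parts = 4 + 4 = 8
cement: 400.0 × 4/8 = 200.0kg
gravel: 400.0 × 4/8 = 200.0kg
= 200.0kg and 200.0kg

200.0kg and 200.0kg


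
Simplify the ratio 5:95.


GCD(5, 95) = 5
5/5 : 95/5
= 1:19

1:19


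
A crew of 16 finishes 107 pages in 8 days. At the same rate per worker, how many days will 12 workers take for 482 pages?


Days ∝ work / workers, so d₂ = d₁ × (m₁/m₂) × (w₂/w₁)
Workers factor (inverse): 16/12 ≈ 1.3333
Work factor (direct): 482/107 ≈ 4.5047
d₂ = 8 × 16/12 × 482/107 = (8 × 16 × 482) / (12 × 107) = 61696/1284
≈ 48.05 days

48.05 days


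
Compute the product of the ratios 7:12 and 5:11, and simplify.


Compound ratio = (7×5) : (12×11)
= 35:132
GCD = 1
= 35:132

35:132


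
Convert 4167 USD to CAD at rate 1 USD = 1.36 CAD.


Amount × rate = 4167 × 1.36
= 5667.12 CAD

5667.12 CAD


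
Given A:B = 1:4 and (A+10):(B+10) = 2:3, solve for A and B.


Let A = 1k, B = 4k.
(1k + 10) / (4k + 10) = 2/3
Cross-multiply: 3(1k + 10) = 2(4k + 10)
3k + 30 = 8k + 20
3k - 8k = 20 - 30
-5k = -10
k = -10/-5 = 2
A = 1×2 = 2, B = 4×2 = 8
= A = 2, B = 8

A = 2, B = 8


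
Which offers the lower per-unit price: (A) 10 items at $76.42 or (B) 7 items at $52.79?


Deal A: $76.42/10 = $7.6420/unit
Deal B: $52.79/7 = $7.5414/unit
B is cheaper per unit
= Deal B

Deal B


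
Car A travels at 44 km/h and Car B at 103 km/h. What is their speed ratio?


Ratio = 44:103
GCD = 1
Simplified = 44:103
Time ratio (same distance) = 103:44
Speed ratio = 44:103

44:103


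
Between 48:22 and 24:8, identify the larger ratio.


48/22 = 2.1818
24/8 = 3.0000
2.1818 < 3.0000, so 48:22 is less
= 24:8

24:8


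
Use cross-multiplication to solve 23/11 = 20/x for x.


Cross multiply: 23 × x = 11 × 20
23x = 220
x = 220 / 23
= 9.57

9.57


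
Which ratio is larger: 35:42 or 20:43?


35/42 = 0.8333
20/43 = 0.4651
0.8333 > 0.4651, so 35:42 is greater
= 35:42

35:42


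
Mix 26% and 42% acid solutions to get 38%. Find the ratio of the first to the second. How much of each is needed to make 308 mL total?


Let x parts of 26% mix with y parts of 42%.
26x + 42y = 38(x + y)
26x + 42y = 38x + 38y
x(26 - 38) = y(38 - 42)
x/y = (42 - 38)/(38 - 26) = 4/12
Simplify: 1:3
Total parts = 4; one part = 308/4 = 77.00 mL
26% solution: 1×77.00 = 77.00 mL
42% solution: 3×77.00 = 231.00 mL
= ratio 1:3; 77.00 mL and 231.00 mL

ratio 1:3; 77.00 mL and 231.00 mL


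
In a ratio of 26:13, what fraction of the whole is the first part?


Total parts = 26 + 13 = 39
First part: 26/39 = 2/3
= 2/3

2/3


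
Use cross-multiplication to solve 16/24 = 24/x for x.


Cross multiply: 16 × x = 24 × 24
16x = 576
x = 576 / 16
= 36.00

36.00


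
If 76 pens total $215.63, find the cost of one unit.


Unit rate = total / quantity
= 215.63 / 76
= $2.84 per unit

$2.84 per unit


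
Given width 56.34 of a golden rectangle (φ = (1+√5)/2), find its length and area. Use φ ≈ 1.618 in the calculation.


φ = (1 + √5) / 2 ≈ 1.618
Length = width × φ = 56.34 × 1.618 = 91.15812
≈ 91.16
Area = width × length = 56.34 × 91.15812 = 5135.8484808 ≈ 5135.85
= Length: 91.16, Area: 5135.85

Length: 91.16, Area: 5135.85


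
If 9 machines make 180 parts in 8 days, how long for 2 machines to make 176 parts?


Days ∝ work / workers, so d₂ = d₁ × (m₁/m₂) × (w₂/w₁)
Workers factor (inverse): 9/2 = 4.5000
Work factor (direct): 176/180 ≈ 0.9778
d₂ = 8 × 9/2 × 176/180 = (8 × 9 × 176) / (2 × 180) = 12672/360
= 35.20 days

35.20 days


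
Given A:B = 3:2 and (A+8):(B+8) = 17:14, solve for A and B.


Let A = 3k, B = 2k.
(3k + 8) / (2k + 8) = 17/14
Cross-multiply: 14(3k + 8) = 17(2k + 8)
42k + 112 = 34k + 136
42k - 34k = 136 - 112
8k = 24
k = 24/8 = 3
A = 3×3 = 9, B = 2×3 = 6
= A = 9, B = 6

A = 9, B = 6


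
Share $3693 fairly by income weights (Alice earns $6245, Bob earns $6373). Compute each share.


Total income = 6245 + 6373 = $12618
Alice: $3693 × 6245/12618 = $1827.77
Bob: $3693 × 6373/12618 = $1865.23
= Alice: $1827.77, Bob: $1865.23

Alice: $1827.77, Bob: $1865.23


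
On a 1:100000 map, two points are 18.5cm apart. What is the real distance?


Real distance = map distance × scale
= 18.5cm × 100000
= 1850000 cm = 18500.0 m
= 18.500 km

18.500 km


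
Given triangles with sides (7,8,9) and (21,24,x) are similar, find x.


Scale factor = 21/7 = 3
Missing side = 9 × 3
= 27.0

27.0


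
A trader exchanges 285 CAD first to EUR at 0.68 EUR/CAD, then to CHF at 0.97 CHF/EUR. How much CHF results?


Step 1: 285 CAD × 0.68 = 193.80 EUR
Step 2: 193.80 EUR × 0.97 = 187.99 CHF
Implied rate CAD→CHF = 0.68 × 0.97 = 0.6596
= 187.99 CHF

187.99 CHF


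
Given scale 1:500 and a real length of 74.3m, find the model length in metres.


Model size = real / scale
= 74.3 / 500
= 0.1486 m

0.1486 m


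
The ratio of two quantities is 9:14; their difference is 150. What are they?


Let A = 9k, B = 14k.
14k - 9k = 150
5k = 150 → k = 150/5 = 30
A = 9×30 = 270, B = 14×30 = 420
= A = 270, B = 420

A = 270, B = 420


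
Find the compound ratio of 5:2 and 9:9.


Compound ratio = (5×9) : (2×9)
= 45:18
GCD = 9
= 5:2

5:2


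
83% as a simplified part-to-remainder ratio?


83% means 83 parts out of 100; remainder = 17
Part : remainder = 83:17
GCD = 1
= 83:17

83:17


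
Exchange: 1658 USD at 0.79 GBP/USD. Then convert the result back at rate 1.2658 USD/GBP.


Amount × rate = 1658 × 0.79 = 1309.82 GBP
Round-trip: 1309.82 × 1.2658 = 1657.97 USD
= 1309.82 GBP, then 1657.97 USD

1309.82 GBP, then 1657.97 USD


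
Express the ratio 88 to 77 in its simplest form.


GCD(88, 77) = 11
88/11 : 77/11
= 8:7

8:7


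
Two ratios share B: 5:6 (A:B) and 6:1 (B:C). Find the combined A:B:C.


Match B: multiply A:B by 6 → 30:36
Multiply B:C by 6 → 36:6
Combined: 30:36:6
GCD = 6
= 5:6:1

5:6:1


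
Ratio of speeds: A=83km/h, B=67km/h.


Ratio = 83:67
GCD = 1
Simplified = 83:67
Time ratio (same distance) = 67:83
Speed ratio = 83:67

83:67


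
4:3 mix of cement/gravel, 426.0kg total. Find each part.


Total parts = 4 + 3 = 7
cement: 426.0 × 4/7 = 243.4kg
gravel: 426.0 × 3/7 = 182.6kg
= 243.4kg and 182.6kg

243.4kg and 182.6kg


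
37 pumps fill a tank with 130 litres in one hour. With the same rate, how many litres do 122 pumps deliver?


Direct proportion: y/x = constant
k = 130/37 ≈ 3.5135
y₂ = k × 122 = 130 × 122 / 37 = 15860/37
≈ 428.65

428.65


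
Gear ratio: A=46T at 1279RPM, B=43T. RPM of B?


Gear ratio = 46:43 = 46:43
RPM_B = RPM_A × (teeth_A / teeth_B)
= 1279 × (46/43)
= 1368.2 RPM

1368.2 RPM


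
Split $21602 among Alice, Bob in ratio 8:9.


Total parts = 8 + 9 = 17
Alice: 21602 × 8/17 = 10165.65
Bob: 21602 × 9/17 = 11436.35
= Alice: $10165.65, Bob: $11436.35

Alice: $10165.65, Bob: $11436.35


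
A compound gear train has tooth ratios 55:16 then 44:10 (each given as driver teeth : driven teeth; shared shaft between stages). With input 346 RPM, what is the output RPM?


Stage 1: RPM_B = RPM_A × t_A/t_B = 346 × 55/16 = 19030/16 ≈ 1189.38
B and C share a shaft → RPM_C = RPM_B
Stage 2: RPM_D = RPM_C × t_C/t_D = RPM_A × (t_A×t_C)/(t_B×t_D)
Overall ratio = (55×44)/(16×10) = 2420/160
RPM_D = 346 × 2420/160 = 837320/160
= 5233.25 RPM

5233.25 RPM


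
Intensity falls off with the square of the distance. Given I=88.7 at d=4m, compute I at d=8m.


I₁d₁² = I₂d₂²
I₂ = I₁ × (d₁/d₂)²
= 88.7 × (4/8)²
= 88.7 × 16/64
= 1419.2/64
= 22.1750

22.1750


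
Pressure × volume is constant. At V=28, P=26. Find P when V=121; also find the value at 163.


Inverse proportion: x × y = constant
k = 28 × 26 = 728
At x=121: k/121 = 6.02
At x=163: k/163 = 4.47
= 6.02 and 4.47

6.02 and 4.47


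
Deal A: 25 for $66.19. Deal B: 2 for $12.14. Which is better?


Deal A: $66.19/25 = $2.6476/unit
Deal B: $12.14/2 = $6.0700/unit
A is cheaper per unit
= Deal A

Deal A


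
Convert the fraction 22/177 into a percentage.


Percentage = (part / whole) × 100
= (22 / 177) × 100
≈ 12.43%

12.43%


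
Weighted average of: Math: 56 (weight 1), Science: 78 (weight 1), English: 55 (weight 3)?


Numerator = 56×1 + 78×1 + 55×3
= 56 + 78 + 165
= 299
Total weight = 5
Weighted avg = 299/5
= 59.80

59.80


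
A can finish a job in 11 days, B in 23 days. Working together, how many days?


Rate of A = 1/11 per day
Rate of B = 1/23 per day
Combined rate = 1/11 + 1/23 = 34/253 ≈ 0.1344 per day
Days = 1 / combined rate = 253/34
≈ 7.44 days

7.44 days
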